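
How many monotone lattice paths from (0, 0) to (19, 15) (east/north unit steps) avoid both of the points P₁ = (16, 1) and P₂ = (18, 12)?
Number of paths = 1509988364

Inclusion–exclusion. Total paths: C(34, 19) = 1855967520. Through P₁: C(17, 16)·C(17, 3) = 11560. Through P₂: C(30, 18)·C(4, 1) = 345972900. Since P₁ is strictly southwest of P₂, a monotone path through both must visit P₁ then P₂; paths through both = C(17, 16)·C(13, 2)·C(4, 1) = 5304. Avoid both = 1855967520 − 11560 − 345972900 + 5304 = 1509988364.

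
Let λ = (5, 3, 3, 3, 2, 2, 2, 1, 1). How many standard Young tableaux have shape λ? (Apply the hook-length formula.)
# SYT of shape (5, 3, 3, 3, 2, 2, 2, 1, 1) = 551539296

Hook-length formula: f^λ = n! / Π hook(c), product over all cells c of the Young diagram. For λ = (5, 3, 3, 3, 2, 2, 2, 1, 1), n = 22 boxes. Hook lengths by row (left-to-right, top-to-bottom): [13, 10, 6, 2, 1]; [10, 7, 3]; [9, 6, 2]; [8, 5, 1]; [6, 3]; [5, 2]; [4, 1]; [2]; [1]. Product of hooks = 2037934080000. So f^λ = 22! / 2037934080000 = 1124000727777607680000 / 2037934080000 = 551539296.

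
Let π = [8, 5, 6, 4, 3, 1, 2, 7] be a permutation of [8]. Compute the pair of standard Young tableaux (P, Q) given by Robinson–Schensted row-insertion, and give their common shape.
P = [1, 2, 7] / [3, 6] / [4] / [5] / [8];  Q = [1, 3, 8] / [2, 7] / [4] / [5] / [6];  common shape = (3, 2, 1, 1, 1)

Row-insert the values π_1, π_2, … into P one at a time, bumping the leftmost entry strictly greater than the inserted value down to the next row. The recording tableau Q records, in position (i, j), the step at which that cell was added to P.
  Insert 8 (step 1): P = [8];  Q = [1]
  Insert 5 (step 2): P = [5] / [8];  Q = [1] / [2]
  Insert 6 (step 3): P = [5, 6] / [8];  Q = [1, 3] / [2]
  Insert 4 (step 4): P = [4, 6] / [5] / [8];  Q = [1, 3] / [2] / [4]
  Insert 3 (step 5): P = [3, 6] / [4] / [5] / [8];  Q = [1, 3] / [2] / [4] / [5]
  Insert 1 (step 6): P = [1, 6] / [3] / [4] / [5] / [8];  Q = [1, 3] / [2] / [4] / [5] / [6]
  Insert 2 (step 7): P = [1, 2] / [3, 6] / [4] / [5] / [8];  Q = [1, 3] / [2, 7] / [4] / [5] / [6]
  Insert 7 (step 8): P = [1, 2, 7] / [3, 6] / [4] / [5] / [8];  Q = [1, 3, 8] / [2, 7] / [4] / [5] / [6]
Final shape: (3, 2, 1, 1, 1).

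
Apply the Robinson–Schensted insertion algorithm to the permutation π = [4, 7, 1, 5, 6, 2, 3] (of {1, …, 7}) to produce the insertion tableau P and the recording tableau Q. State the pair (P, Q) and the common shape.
P = [1, 2, 3] / [4, 5, 6] / [7];  Q = [1, 2, 5] / [3, 4, 7] / [6];  common shape = (3, 3, 1)

Row-insert the values π_1, π_2, … into P one at a time, bumping the leftmost entry strictly greater than the inserted value down to the next row. The recording tableau Q records, in position (i, j), the step at which that cell was added to P.
  Insert 4 (step 1): P = [4];  Q = [1]
  Insert 7 (step 2): P = [4, 7];  Q = [1, 2]
  Insert 1 (step 3): P = [1, 7] / [4];  Q = [1, 2] / [3]
  Insert 5 (step 4): P = [1, 5] / [4, 7];  Q = [1, 2] / [3, 4]
  Insert 6 (step 5): P = [1, 5, 6] / [4, 7];  Q = [1, 2, 5] / [3, 4]
  Insert 2 (step 6): P = [1, 2, 6] / [4, 5] / [7];  Q = [1, 2, 5] / [3, 4] / [6]
  Insert 3 (step 7): P = [1, 2, 3] / [4, 5, 6] / [7];  Q = [1, 2, 5] / [3, 4, 7] / [6]
Final shape: (3, 3, 1).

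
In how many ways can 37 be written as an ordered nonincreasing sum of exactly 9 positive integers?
p(37, 9 parts) = 2194

Partitions of n into exactly k parts are in bijection with partitions of n − k into at most k parts (subtract 1 from each part). So p(37, exactly 9) = p(28, parts ≤ 9). Computing via the recurrence p(m, j) = p(m, j−1) + p(m−j, j) gives 2194.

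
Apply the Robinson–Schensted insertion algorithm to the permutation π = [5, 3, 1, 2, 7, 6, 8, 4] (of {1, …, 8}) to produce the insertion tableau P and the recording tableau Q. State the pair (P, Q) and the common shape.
P = [1, 2, 4, 8] / [3, 6] / [5, 7];  Q = [1, 4, 5, 7] / [2, 6] / [3, 8];  common shape = (4, 2, 2)

Row-insert the values π_1, π_2, … into P one at a time, bumping the leftmost entry strictly greater than the inserted value down to the next row. The recording tableau Q records, in position (i, j), the step at which that cell was added to P.
  Insert 5 (step 1): P = [5];  Q = [1]
  Insert 3 (step 2): P = [3] / [5];  Q = [1] / [2]
  Insert 1 (step 3): P = [1] / [3] / [5];  Q = [1] / [2] / [3]
  Insert 2 (step 4): P = [1, 2] / [3] / [5];  Q = [1, 4] / [2] / [3]
  Insert 7 (step 5): P = [1, 2, 7] / [3] / [5];  Q = [1, 4, 5] / [2] / [3]
  Insert 6 (step 6): P = [1, 2, 6] / [3, 7] / [5];  Q = [1, 4, 5] / [2, 6] / [3]
  Insert 8 (step 7): P = [1, 2, 6, 8] / [3, 7] / [5];  Q = [1, 4, 5, 7] / [2, 6] / [3]
  Insert 4 (step 8): P = [1, 2, 4, 8] / [3, 6] / [5, 7];  Q = [1, 4, 5, 7] / [2, 6] / [3, 8]
Final shape: (4, 2, 2).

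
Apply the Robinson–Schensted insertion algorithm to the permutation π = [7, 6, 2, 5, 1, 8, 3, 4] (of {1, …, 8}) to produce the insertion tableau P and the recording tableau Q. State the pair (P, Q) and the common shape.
P = [1, 3, 4] / [2, 5, 8] / [6] / [7];  Q = [1, 4, 6] / [2, 7, 8] / [3] / [5];  common shape = (3, 3, 1, 1)

Row-insert the values π_1, π_2, … into P one at a time, bumping the leftmost entry strictly greater than the inserted value down to the next row. The recording tableau Q records, in position (i, j), the step at which that cell was added to P.
  Insert 7 (step 1): P = [7];  Q = [1]
  Insert 6 (step 2): P = [6] / [7];  Q = [1] / [2]
  Insert 2 (step 3): P = [2] / [6] / [7];  Q = [1] / [2] / [3]
  Insert 5 (step 4): P = [2, 5] / [6] / [7];  Q = [1, 4] / [2] / [3]
  Insert 1 (step 5): P = [1, 5] / [2] / [6] / [7];  Q = [1, 4] / [2] / [3] / [5]
  Insert 8 (step 6): P = [1, 5, 8] / [2] / [6] / [7];  Q = [1, 4, 6] / [2] / [3] / [5]
  Insert 3 (step 7): P = [1, 3, 8] / [2, 5] / [6] / [7];  Q = [1, 4, 6] / [2, 7] / [3] / [5]
  Insert 4 (step 8): P = [1, 3, 4] / [2, 5, 8] / [6] / [7];  Q = [1, 4, 6] / [2, 7, 8] / [3] / [5]
Final shape: (3, 3, 1, 1).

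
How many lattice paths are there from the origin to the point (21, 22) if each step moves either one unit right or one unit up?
Number of paths = 1052049481860

A monotone lattice path from (0, 0) to (21, 22) consists of 21 east steps and 22 north steps in some order, so it is determined by which 21 of the 43 steps are east. The count is C(43, 21) = 1052049481860.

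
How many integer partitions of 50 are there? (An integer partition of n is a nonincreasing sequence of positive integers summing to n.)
p(50) = 204226

Compute p(n) via the recurrence p(n, m) = p(n, m−1) + p(n−m, m), where p(n, m) counts partitions of n with all parts ≤ m and p(n) = p(n, n). The base cases are p(0, m) = 1 and p(n, 0) = 0 for n > 0. Filling the table yields p(50) = 204226. (Euler's pentagonal recurrence is an alternative.)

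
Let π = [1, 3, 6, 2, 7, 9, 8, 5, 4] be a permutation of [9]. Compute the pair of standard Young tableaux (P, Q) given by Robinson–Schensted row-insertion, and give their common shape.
P = [1, 2, 4, 7, 8] / [3, 5] / [6] / [9];  Q = [1, 2, 3, 5, 6] / [4, 7] / [8] / [9];  common shape = (5, 2, 1, 1)

Row-insert the values π_1, π_2, … into P one at a time, bumping the leftmost entry strictly greater than the inserted value down to the next row. The recording tableau Q records, in position (i, j), the step at which that cell was added to P.
  Insert 1 (step 1): P = [1];  Q = [1]
  Insert 3 (step 2): P = [1, 3];  Q = [1, 2]
  Insert 6 (step 3): P = [1, 3, 6];  Q = [1, 2, 3]
  Insert 2 (step 4): P = [1, 2, 6] / [3];  Q = [1, 2, 3] / [4]
  Insert 7 (step 5): P = [1, 2, 6, 7] / [3];  Q = [1, 2, 3, 5] / [4]
  Insert 9 (step 6): P = [1, 2, 6, 7, 9] / [3];  Q = [1, 2, 3, 5, 6] / [4]
  Insert 8 (step 7): P = [1, 2, 6, 7, 8] / [3, 9];  Q = [1, 2, 3, 5, 6] / [4, 7]
  Insert 5 (step 8): P = [1, 2, 5, 7, 8] / [3, 6] / [9];  Q = [1, 2, 3, 5, 6] / [4, 7] / [8]
  Insert 4 (step 9): P = [1, 2, 4, 7, 8] / [3, 5] / [6] / [9];  Q = [1, 2, 3, 5, 6] / [4, 7] / [8] / [9]
Final shape: (5, 2, 1, 1).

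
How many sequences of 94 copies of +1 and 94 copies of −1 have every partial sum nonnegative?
C_94 = 239993345518077005168915776623476723006280827488229600

These ballot sequences are counted by the Catalan number C_n = (1/(n + 1)) · C(2n, n). For n = 94: C_94 = (1/95) · C(188, 94) = 22799367824217315491046998779230288685596678611381812000/95 = 239993345518077005168915776623476723006280827488229600.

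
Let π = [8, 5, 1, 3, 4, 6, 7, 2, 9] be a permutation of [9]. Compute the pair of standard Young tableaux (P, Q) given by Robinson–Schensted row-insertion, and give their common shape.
P = [1, 2, 4, 6, 7, 9] / [3] / [5] / [8];  Q = [1, 4, 5, 6, 7, 9] / [2] / [3] / [8];  common shape = (6, 1, 1, 1)

Row-insert the values π_1, π_2, … into P one at a time, bumping the leftmost entry strictly greater than the inserted value down to the next row. The recording tableau Q records, in position (i, j), the step at which that cell was added to P.
  Insert 8 (step 1): P = [8];  Q = [1]
  Insert 5 (step 2): P = [5] / [8];  Q = [1] / [2]
  Insert 1 (step 3): P = [1] / [5] / [8];  Q = [1] / [2] / [3]
  Insert 3 (step 4): P = [1, 3] / [5] / [8];  Q = [1, 4] / [2] / [3]
  Insert 4 (step 5): P = [1, 3, 4] / [5] / [8];  Q = [1, 4, 5] / [2] / [3]
  Insert 6 (step 6): P = [1, 3, 4, 6] / [5] / [8];  Q = [1, 4, 5, 6] / [2] / [3]
  Insert 7 (step 7): P = [1, 3, 4, 6, 7] / [5] / [8];  Q = [1, 4, 5, 6, 7] / [2] / [3]
  Insert 2 (step 8): P = [1, 2, 4, 6, 7] / [3] / [5] / [8];  Q = [1, 4, 5, 6, 7] / [2] / [3] / [8]
  Insert 9 (step 9): P = [1, 2, 4, 6, 7, 9] / [3] / [5] / [8];  Q = [1, 4, 5, 6, 7, 9] / [2] / [3] / [8]
Final shape: (6, 1, 1, 1).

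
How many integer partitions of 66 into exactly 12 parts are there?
p(66, 12 parts) = 163540

Partitions of n into exactly k parts are in bijection with partitions of n − k into at most k parts (subtract 1 from each part). So p(66, exactly 12) = p(54, parts ≤ 12). Computing via the recurrence p(m, j) = p(m, j−1) + p(m−j, j) gives 163540.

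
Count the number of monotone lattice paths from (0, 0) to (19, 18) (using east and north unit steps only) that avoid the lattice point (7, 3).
Number of paths = 15586568700

Total paths from (0, 0) to (19, 18): C(37, 19) = 17672631900. Paths through (7, 3): (paths (0, 0) → (7, 3)) × (paths (7, 3) → (19, 18)) = C(10, 7) · C(27, 12) = 120 · 17383860 = 2086063200. Avoidance count = 17672631900 − 2086063200 = 15586568700.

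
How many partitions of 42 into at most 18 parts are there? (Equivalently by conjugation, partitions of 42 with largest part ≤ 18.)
p(42, parts ≤ 18) = 47420

Use the recurrence p(n, m) = p(n, m−1) + p(n−m, m): either the largest part is < m (count p(n, m−1)) or the largest part is exactly m (remove one copy of m, count p(n−m, m)). With p(0, ·) = 1 this gives p(42, parts ≤ 18) = 47420. (By conjugating Young diagrams, this also counts partitions of 42 into at most 18 parts.)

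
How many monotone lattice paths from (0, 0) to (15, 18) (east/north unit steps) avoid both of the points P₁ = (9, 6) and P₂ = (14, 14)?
Number of paths = 775869675

Inclusion–exclusion. Total paths: C(33, 15) = 1037158320. Through P₁: C(15, 9)·C(18, 6) = 92912820. Through P₂: C(28, 14)·C(5, 1) = 200583000. Since P₁ is strictly southwest of P₂, a monotone path through both must visit P₁ then P₂; paths through both = C(15, 9)·C(13, 5)·C(5, 1) = 32207175. Avoid both = 1037158320 − 92912820 − 200583000 + 32207175 = 775869675.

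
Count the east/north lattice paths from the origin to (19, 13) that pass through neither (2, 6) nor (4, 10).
Number of paths = 337208592

Inclusion–exclusion. Total paths: C(32, 19) = 347373600. Through P₁: C(8, 2)·C(24, 17) = 9690912. Through P₂: C(14, 4)·C(18, 15) = 816816. Since P₁ is strictly southwest of P₂, a monotone path through both must visit P₁ then P₂; paths through both = C(8, 2)·C(6, 2)·C(18, 15) = 342720. Avoid both = 347373600 − 9690912 − 816816 + 342720 = 337208592.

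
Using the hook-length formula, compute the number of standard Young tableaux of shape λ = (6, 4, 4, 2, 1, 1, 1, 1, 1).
# SYT of shape (6, 4, 4, 2, 1, 1, 1, 1, 1) = 342839952

Hook-length formula: f^λ = n! / Π hook(c), product over all cells c of the Young diagram. For λ = (6, 4, 4, 2, 1, 1, 1, 1, 1), n = 21 boxes. Hook lengths by row (left-to-right, top-to-bottom): [14, 8, 6, 5, 2, 1]; [11, 5, 3, 2]; [10, 4, 2, 1]; [7, 1]; [5]; [4]; [3]; [2]; [1]. Product of hooks = 149022720000. So f^λ = 21! / 149022720000 = 51090942171709440000 / 149022720000 = 342839952.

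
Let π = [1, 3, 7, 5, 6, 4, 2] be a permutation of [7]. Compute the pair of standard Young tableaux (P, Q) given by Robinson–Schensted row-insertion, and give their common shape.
P = [1, 2, 4, 6] / [3] / [5] / [7];  Q = [1, 2, 3, 5] / [4] / [6] / [7];  common shape = (4, 1, 1, 1)

Row-insert the values π_1, π_2, … into P one at a time, bumping the leftmost entry strictly greater than the inserted value down to the next row. The recording tableau Q records, in position (i, j), the step at which that cell was added to P.
  Insert 1 (step 1): P = [1];  Q = [1]
  Insert 3 (step 2): P = [1, 3];  Q = [1, 2]
  Insert 7 (step 3): P = [1, 3, 7];  Q = [1, 2, 3]
  Insert 5 (step 4): P = [1, 3, 5] / [7];  Q = [1, 2, 3] / [4]
  Insert 6 (step 5): P = [1, 3, 5, 6] / [7];  Q = [1, 2, 3, 5] / [4]
  Insert 4 (step 6): P = [1, 3, 4, 6] / [5] / [7];  Q = [1, 2, 3, 5] / [4] / [6]
  Insert 2 (step 7): P = [1, 2, 4, 6] / [3] / [5] / [7];  Q = [1, 2, 3, 5] / [4] / [6] / [7]
Final shape: (4, 1, 1, 1).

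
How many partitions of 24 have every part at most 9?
p(24, parts ≤ 9) = 1076

Use the recurrence p(n, m) = p(n, m−1) + p(n−m, m): either the largest part is < m (count p(n, m−1)) or the largest part is exactly m (remove one copy of m, count p(n−m, m)). With p(0, ·) = 1 this gives p(24, parts ≤ 9) = 1076. (By conjugating Young diagrams, this also counts partitions of 24 into at most 9 parts.)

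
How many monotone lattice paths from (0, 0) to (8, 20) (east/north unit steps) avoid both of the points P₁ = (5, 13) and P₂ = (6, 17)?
Number of paths = 1498875

Inclusion–exclusion. Total paths: C(28, 8) = 3108105. Through P₁: C(18, 5)·C(10, 3) = 1028160. Through P₂: C(23, 6)·C(5, 2) = 1009470. Since P₁ is strictly southwest of P₂, a monotone path through both must visit P₁ then P₂; paths through both = C(18, 5)·C(5, 1)·C(5, 2) = 428400. Avoid both = 3108105 − 1028160 − 1009470 + 428400 = 1498875.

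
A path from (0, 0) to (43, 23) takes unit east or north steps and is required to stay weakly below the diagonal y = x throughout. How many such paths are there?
Number of paths = 166341153374650800

By the reflection principle (André's argument), the number of monotone paths to (43, 23) with n ≤ m that never go above y = x is C(66, 43) − C(66, 44) = 348524321356411200 − 182183167981760400 = 166341153374650800.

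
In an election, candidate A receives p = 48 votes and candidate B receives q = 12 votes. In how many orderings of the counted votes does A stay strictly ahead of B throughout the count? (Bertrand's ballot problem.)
Strict-lead orderings = 839615306985

Total orderings of the 60 votes with 48 for A: C(60, 48) = 1399358844975. By the Bertrand ballot formula (Cycle Lemma / reflection principle), the number of orderings in which A is strictly ahead of B throughout is (p − q)/(p + q) · C(p + q, p) = (48 − 12)/(48 + 12) · 1399358844975 = 839615306985.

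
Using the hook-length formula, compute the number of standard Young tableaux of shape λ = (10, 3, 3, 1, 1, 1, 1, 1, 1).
# SYT of shape (10, 3, 3, 1, 1, 1, 1, 1, 1) = 144848704

Hook-length formula: f^λ = n! / Π hook(c), product over all cells c of the Young diagram. For λ = (10, 3, 3, 1, 1, 1, 1, 1, 1), n = 22 boxes. Hook lengths by row (left-to-right, top-to-bottom): [18, 11, 10, 7, 6, 5, 4, 3, 2, 1]; [10, 3, 2]; [9, 2, 1]; [6]; [5]; [4]; [3]; [2]; [1]. Product of hooks = 7759825920000. So f^λ = 22! / 7759825920000 = 1124000727777607680000 / 7759825920000 = 144848704.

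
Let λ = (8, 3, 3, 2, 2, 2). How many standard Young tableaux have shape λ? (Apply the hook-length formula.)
# SYT of shape (8, 3, 3, 2, 2, 2) = 44767800

Hook-length formula: f^λ = n! / Π hook(c), product over all cells c of the Young diagram. For λ = (8, 3, 3, 2, 2, 2), n = 20 boxes. Hook lengths by row (left-to-right, top-to-bottom): [13, 12, 8, 5, 4, 3, 2, 1]; [7, 6, 2]; [6, 5, 1]; [4, 3]; [3, 2]; [2, 1]. Product of hooks = 54344908800. So f^λ = 20! / 54344908800 = 2432902008176640000 / 54344908800 = 44767800.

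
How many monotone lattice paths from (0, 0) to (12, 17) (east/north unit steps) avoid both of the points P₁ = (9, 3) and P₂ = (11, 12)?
Number of paths = 43706467

Inclusion–exclusion. Total paths: C(29, 12) = 51895935. Through P₁: C(12, 9)·C(17, 3) = 149600. Through P₂: C(23, 11)·C(6, 1) = 8112468. Since P₁ is strictly southwest of P₂, a monotone path through both must visit P₁ then P₂; paths through both = C(12, 9)·C(11, 2)·C(6, 1) = 72600. Avoid both = 51895935 − 149600 − 8112468 + 72600 = 43706467.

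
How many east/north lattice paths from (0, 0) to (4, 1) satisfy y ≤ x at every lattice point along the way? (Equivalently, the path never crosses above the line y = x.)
Number of paths = 4

By the reflection principle (André's argument), the number of monotone paths to (4, 1) with n ≤ m that never go above y = x is C(5, 4) − C(5, 5) = 5 − 1 = 4.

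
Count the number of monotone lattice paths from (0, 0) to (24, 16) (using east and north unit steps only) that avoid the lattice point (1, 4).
Number of paths = 58679842650

Total paths from (0, 0) to (24, 16): C(40, 24) = 62852101650. Paths through (1, 4): (paths (0, 0) → (1, 4)) × (paths (1, 4) → (24, 16)) = C(5, 1) · C(35, 23) = 5 · 834451800 = 4172259000. Avoidance count = 62852101650 − 4172259000 = 58679842650.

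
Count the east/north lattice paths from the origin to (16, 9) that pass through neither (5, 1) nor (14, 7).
Number of paths = 1071983

Inclusion–exclusion. Total paths: C(25, 16) = 2042975. Through P₁: C(6, 5)·C(19, 11) = 453492. Through P₂: C(21, 14)·C(4, 2) = 697680. Since P₁ is strictly southwest of P₂, a monotone path through both must visit P₁ then P₂; paths through both = C(6, 5)·C(15, 9)·C(4, 2) = 180180. Avoid both = 2042975 − 453492 − 697680 + 180180 = 1071983.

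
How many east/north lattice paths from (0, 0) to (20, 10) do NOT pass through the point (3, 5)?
Number of paths = 28570311

Total paths from (0, 0) to (20, 10): C(30, 20) = 30045015. Paths through (3, 5): (paths (0, 0) → (3, 5)) × (paths (3, 5) → (20, 10)) = C(8, 3) · C(22, 17) = 56 · 26334 = 1474704. Avoidance count = 30045015 − 1474704 = 28570311.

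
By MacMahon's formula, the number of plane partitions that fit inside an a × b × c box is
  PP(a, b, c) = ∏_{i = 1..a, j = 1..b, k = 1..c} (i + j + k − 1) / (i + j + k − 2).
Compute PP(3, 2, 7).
PP(3, 2, 7) = 4950

Evaluate the triple product over i = 1..3, j = 1..2, k = 1..7. The factors are (2/1) · (3/2) · (4/3) · (5/4) · (6/5) · (7/6) · (8/7) · (3/2) · … (42 factors total). The numerators and denominators telescope so the product is an integer; carrying out the multiplication exactly gives PP(3, 2, 7) = 4950.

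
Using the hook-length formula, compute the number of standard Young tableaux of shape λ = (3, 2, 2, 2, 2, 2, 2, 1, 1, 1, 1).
# SYT of shape (3, 2, 2, 2, 2, 2, 2, 1, 1, 1, 1) = 203490

Hook-length formula: f^λ = n! / Π hook(c), product over all cells c of the Young diagram. For λ = (3, 2, 2, 2, 2, 2, 2, 1, 1, 1, 1), n = 19 boxes. Hook lengths by row (left-to-right, top-to-bottom): [13, 8, 1]; [11, 6]; [10, 5]; [9, 4]; [8, 3]; [7, 2]; [6, 1]; [4]; [3]; [2]; [1]. Product of hooks = 597793996800. So f^λ = 19! / 597793996800 = 121645100408832000 / 597793996800 = 203490.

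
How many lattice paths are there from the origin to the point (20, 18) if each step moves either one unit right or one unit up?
Number of paths = 33578000610

A monotone lattice path from (0, 0) to (20, 18) consists of 20 east steps and 18 north steps in some order, so it is determined by which 20 of the 38 steps are east. The count is C(38, 20) = 33578000610.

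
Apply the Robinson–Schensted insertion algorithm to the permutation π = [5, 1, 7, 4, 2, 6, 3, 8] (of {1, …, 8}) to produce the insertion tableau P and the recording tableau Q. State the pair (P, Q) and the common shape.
P = [1, 2, 3, 8] / [4, 6] / [5, 7];  Q = [1, 3, 6, 8] / [2, 4] / [5, 7];  common shape = (4, 2, 2)

Row-insert the values π_1, π_2, … into P one at a time, bumping the leftmost entry strictly greater than the inserted value down to the next row. The recording tableau Q records, in position (i, j), the step at which that cell was added to P.
  Insert 5 (step 1): P = [5];  Q = [1]
  Insert 1 (step 2): P = [1] / [5];  Q = [1] / [2]
  Insert 7 (step 3): P = [1, 7] / [5];  Q = [1, 3] / [2]
  Insert 4 (step 4): P = [1, 4] / [5, 7];  Q = [1, 3] / [2, 4]
  Insert 2 (step 5): P = [1, 2] / [4, 7] / [5];  Q = [1, 3] / [2, 4] / [5]
  Insert 6 (step 6): P = [1, 2, 6] / [4, 7] / [5];  Q = [1, 3, 6] / [2, 4] / [5]
  Insert 3 (step 7): P = [1, 2, 3] / [4, 6] / [5, 7];  Q = [1, 3, 6] / [2, 4] / [5, 7]
  Insert 8 (step 8): P = [1, 2, 3, 8] / [4, 6] / [5, 7];  Q = [1, 3, 6, 8] / [2, 4] / [5, 7]
Final shape: (4, 2, 2).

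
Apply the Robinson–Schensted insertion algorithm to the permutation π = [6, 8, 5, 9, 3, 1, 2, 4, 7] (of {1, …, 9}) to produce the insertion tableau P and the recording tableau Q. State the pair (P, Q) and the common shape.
P = [1, 2, 4, 7] / [3, 8, 9] / [5] / [6];  Q = [1, 2, 4, 9] / [3, 7, 8] / [5] / [6];  common shape = (4, 3, 1, 1)

Row-insert the values π_1, π_2, … into P one at a time, bumping the leftmost entry strictly greater than the inserted value down to the next row. The recording tableau Q records, in position (i, j), the step at which that cell was added to P.
  Insert 6 (step 1): P = [6];  Q = [1]
  Insert 8 (step 2): P = [6, 8];  Q = [1, 2]
  Insert 5 (step 3): P = [5, 8] / [6];  Q = [1, 2] / [3]
  Insert 9 (step 4): P = [5, 8, 9] / [6];  Q = [1, 2, 4] / [3]
  Insert 3 (step 5): P = [3, 8, 9] / [5] / [6];  Q = [1, 2, 4] / [3] / [5]
  Insert 1 (step 6): P = [1, 8, 9] / [3] / [5] / [6];  Q = [1, 2, 4] / [3] / [5] / [6]
  Insert 2 (step 7): P = [1, 2, 9] / [3, 8] / [5] / [6];  Q = [1, 2, 4] / [3, 7] / [5] / [6]
  Insert 4 (step 8): P = [1, 2, 4] / [3, 8, 9] / [5] / [6];  Q = [1, 2, 4] / [3, 7, 8] / [5] / [6]
  Insert 7 (step 9): P = [1, 2, 4, 7] / [3, 8, 9] / [5] / [6];  Q = [1, 2, 4, 9] / [3, 7, 8] / [5] / [6]
Final shape: (4, 3, 1, 1).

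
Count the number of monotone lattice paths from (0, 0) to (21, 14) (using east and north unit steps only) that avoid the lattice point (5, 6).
Number of paths = 1980171798

Total paths from (0, 0) to (21, 14): C(35, 21) = 2319959400. Paths through (5, 6): (paths (0, 0) → (5, 6)) × (paths (5, 6) → (21, 14)) = C(11, 5) · C(24, 16) = 462 · 735471 = 339787602. Avoidance count = 2319959400 − 339787602 = 1980171798.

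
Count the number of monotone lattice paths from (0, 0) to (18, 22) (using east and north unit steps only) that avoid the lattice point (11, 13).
Number of paths = 84824374440

Total paths from (0, 0) to (18, 22): C(40, 18) = 113380261800. Paths through (11, 13): (paths (0, 0) → (11, 13)) × (paths (11, 13) → (18, 22)) = C(24, 11) · C(16, 7) = 2496144 · 11440 = 28555887360. Avoidance count = 113380261800 − 28555887360 = 84824374440.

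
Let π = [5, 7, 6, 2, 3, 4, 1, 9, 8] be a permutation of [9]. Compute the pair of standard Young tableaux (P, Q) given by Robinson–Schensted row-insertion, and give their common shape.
P = [1, 3, 4, 8] / [2, 6, 9] / [5] / [7];  Q = [1, 2, 6, 8] / [3, 5, 9] / [4] / [7];  common shape = (4, 3, 1, 1)

Row-insert the values π_1, π_2, … into P one at a time, bumping the leftmost entry strictly greater than the inserted value down to the next row. The recording tableau Q records, in position (i, j), the step at which that cell was added to P.
  Insert 5 (step 1): P = [5];  Q = [1]
  Insert 7 (step 2): P = [5, 7];  Q = [1, 2]
  Insert 6 (step 3): P = [5, 6] / [7];  Q = [1, 2] / [3]
  Insert 2 (step 4): P = [2, 6] / [5] / [7];  Q = [1, 2] / [3] / [4]
  Insert 3 (step 5): P = [2, 3] / [5, 6] / [7];  Q = [1, 2] / [3, 5] / [4]
  Insert 4 (step 6): P = [2, 3, 4] / [5, 6] / [7];  Q = [1, 2, 6] / [3, 5] / [4]
  Insert 1 (step 7): P = [1, 3, 4] / [2, 6] / [5] / [7];  Q = [1, 2, 6] / [3, 5] / [4] / [7]
  Insert 9 (step 8): P = [1, 3, 4, 9] / [2, 6] / [5] / [7];  Q = [1, 2, 6, 8] / [3, 5] / [4] / [7]
  Insert 8 (step 9): P = [1, 3, 4, 8] / [2, 6, 9] / [5] / [7];  Q = [1, 2, 6, 8] / [3, 5, 9] / [4] / [7]
Final shape: (4, 3, 1, 1).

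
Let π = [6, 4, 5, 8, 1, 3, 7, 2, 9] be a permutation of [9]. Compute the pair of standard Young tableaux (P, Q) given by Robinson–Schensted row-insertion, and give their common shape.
P = [1, 2, 7, 9] / [3, 5, 8] / [4] / [6];  Q = [1, 3, 4, 9] / [2, 6, 7] / [5] / [8];  common shape = (4, 3, 1, 1)

Row-insert the values π_1, π_2, … into P one at a time, bumping the leftmost entry strictly greater than the inserted value down to the next row. The recording tableau Q records, in position (i, j), the step at which that cell was added to P.
  Insert 6 (step 1): P = [6];  Q = [1]
  Insert 4 (step 2): P = [4] / [6];  Q = [1] / [2]
  Insert 5 (step 3): P = [4, 5] / [6];  Q = [1, 3] / [2]
  Insert 8 (step 4): P = [4, 5, 8] / [6];  Q = [1, 3, 4] / [2]
  Insert 1 (step 5): P = [1, 5, 8] / [4] / [6];  Q = [1, 3, 4] / [2] / [5]
  Insert 3 (step 6): P = [1, 3, 8] / [4, 5] / [6];  Q = [1, 3, 4] / [2, 6] / [5]
  Insert 7 (step 7): P = [1, 3, 7] / [4, 5, 8] / [6];  Q = [1, 3, 4] / [2, 6, 7] / [5]
  Insert 2 (step 8): P = [1, 2, 7] / [3, 5, 8] / [4] / [6];  Q = [1, 3, 4] / [2, 6, 7] / [5] / [8]
  Insert 9 (step 9): P = [1, 2, 7, 9] / [3, 5, 8] / [4] / [6];  Q = [1, 3, 4, 9] / [2, 6, 7] / [5] / [8]
Final shape: (4, 3, 1, 1).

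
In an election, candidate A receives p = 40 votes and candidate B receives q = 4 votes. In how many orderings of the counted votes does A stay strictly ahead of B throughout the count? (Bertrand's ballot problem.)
Strict-lead orderings = 111069

Total orderings of the 44 votes with 40 for A: C(44, 40) = 135751. By the Bertrand ballot formula (Cycle Lemma / reflection principle), the number of orderings in which A is strictly ahead of B throughout is (p − q)/(p + q) · C(p + q, p) = (40 − 4)/(40 + 4) · 135751 = 111069.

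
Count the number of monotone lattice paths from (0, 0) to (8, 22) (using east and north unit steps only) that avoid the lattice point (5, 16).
Number of paths = 4143609

Total paths from (0, 0) to (8, 22): C(30, 8) = 5852925. Paths through (5, 16): (paths (0, 0) → (5, 16)) × (paths (5, 16) → (8, 22)) = C(21, 5) · C(9, 3) = 20349 · 84 = 1709316. Avoidance count = 5852925 − 1709316 = 4143609.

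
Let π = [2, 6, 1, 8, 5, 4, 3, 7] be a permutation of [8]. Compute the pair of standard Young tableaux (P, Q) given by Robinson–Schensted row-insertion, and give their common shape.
P = [1, 3, 7] / [2, 4, 8] / [5] / [6];  Q = [1, 2, 4] / [3, 5, 8] / [6] / [7];  common shape = (3, 3, 1, 1)

Row-insert the values π_1, π_2, … into P one at a time, bumping the leftmost entry strictly greater than the inserted value down to the next row. The recording tableau Q records, in position (i, j), the step at which that cell was added to P.
  Insert 2 (step 1): P = [2];  Q = [1]
  Insert 6 (step 2): P = [2, 6];  Q = [1, 2]
  Insert 1 (step 3): P = [1, 6] / [2];  Q = [1, 2] / [3]
  Insert 8 (step 4): P = [1, 6, 8] / [2];  Q = [1, 2, 4] / [3]
  Insert 5 (step 5): P = [1, 5, 8] / [2, 6];  Q = [1, 2, 4] / [3, 5]
  Insert 4 (step 6): P = [1, 4, 8] / [2, 5] / [6];  Q = [1, 2, 4] / [3, 5] / [6]
  Insert 3 (step 7): P = [1, 3, 8] / [2, 4] / [5] / [6];  Q = [1, 2, 4] / [3, 5] / [6] / [7]
  Insert 7 (step 8): P = [1, 3, 7] / [2, 4, 8] / [5] / [6];  Q = [1, 2, 4] / [3, 5, 8] / [6] / [7]
Final shape: (3, 3, 1, 1).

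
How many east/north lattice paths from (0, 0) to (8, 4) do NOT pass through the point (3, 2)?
Number of paths = 285

Total paths from (0, 0) to (8, 4): C(12, 8) = 495. Paths through (3, 2): (paths (0, 0) → (3, 2)) × (paths (3, 2) → (8, 4)) = C(5, 3) · C(7, 5) = 10 · 21 = 210. Avoidance count = 495 − 210 = 285.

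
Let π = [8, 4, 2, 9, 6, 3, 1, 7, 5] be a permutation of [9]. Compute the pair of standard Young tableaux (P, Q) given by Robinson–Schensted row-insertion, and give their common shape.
P = [1, 3, 5] / [2, 6, 7] / [4, 9] / [8];  Q = [1, 4, 8] / [2, 5, 9] / [3, 6] / [7];  common shape = (3, 3, 2, 1)

Row-insert the values π_1, π_2, … into P one at a time, bumping the leftmost entry strictly greater than the inserted value down to the next row. The recording tableau Q records, in position (i, j), the step at which that cell was added to P.
  Insert 8 (step 1): P = [8];  Q = [1]
  Insert 4 (step 2): P = [4] / [8];  Q = [1] / [2]
  Insert 2 (step 3): P = [2] / [4] / [8];  Q = [1] / [2] / [3]
  Insert 9 (step 4): P = [2, 9] / [4] / [8];  Q = [1, 4] / [2] / [3]
  Insert 6 (step 5): P = [2, 6] / [4, 9] / [8];  Q = [1, 4] / [2, 5] / [3]
  Insert 3 (step 6): P = [2, 3] / [4, 6] / [8, 9];  Q = [1, 4] / [2, 5] / [3, 6]
  Insert 1 (step 7): P = [1, 3] / [2, 6] / [4, 9] / [8];  Q = [1, 4] / [2, 5] / [3, 6] / [7]
  Insert 7 (step 8): P = [1, 3, 7] / [2, 6] / [4, 9] / [8];  Q = [1, 4, 8] / [2, 5] / [3, 6] / [7]
  Insert 5 (step 9): P = [1, 3, 5] / [2, 6, 7] / [4, 9] / [8];  Q = [1, 4, 8] / [2, 5, 9] / [3, 6] / [7]
Final shape: (3, 3, 2, 1).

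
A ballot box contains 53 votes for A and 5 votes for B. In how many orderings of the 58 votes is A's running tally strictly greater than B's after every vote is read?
Strict-lead orderings = 3792096

Total orderings of the 58 votes with 53 for A: C(58, 53) = 4582116. By the Bertrand ballot formula (Cycle Lemma / reflection principle), the number of orderings in which A is strictly ahead of B throughout is (p − q)/(p + q) · C(p + q, p) = (53 − 5)/(53 + 5) · 4582116 = 3792096.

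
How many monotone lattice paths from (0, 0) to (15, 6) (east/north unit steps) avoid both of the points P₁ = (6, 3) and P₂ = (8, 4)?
Number of paths = 27036

Inclusion–exclusion. Total paths: C(21, 15) = 54264. Through P₁: C(9, 6)·C(12, 9) = 18480. Through P₂: C(12, 8)·C(9, 7) = 17820. Since P₁ is strictly southwest of P₂, a monotone path through both must visit P₁ then P₂; paths through both = C(9, 6)·C(3, 2)·C(9, 7) = 9072. Avoid both = 54264 − 18480 − 17820 + 9072 = 27036.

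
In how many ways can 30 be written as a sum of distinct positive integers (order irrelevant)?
q(30) = 296

A partition into distinct parts is a strictly decreasing sequence summing to n. The recurrence d(n, m) = d(n, m−1) + d(n−m, m−1) (use part m at most once) with q(n) = d(n, n) gives q(30) = 296. (Euler's theorem: # distinct-part partitions = # odd-part partitions.)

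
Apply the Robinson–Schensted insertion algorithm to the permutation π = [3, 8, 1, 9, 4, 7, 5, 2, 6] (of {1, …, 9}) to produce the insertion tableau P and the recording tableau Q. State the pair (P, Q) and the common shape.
P = [1, 2, 5, 6] / [3, 4, 9] / [7] / [8];  Q = [1, 2, 4, 9] / [3, 5, 6] / [7] / [8];  common shape = (4, 3, 1, 1)

Row-insert the values π_1, π_2, … into P one at a time, bumping the leftmost entry strictly greater than the inserted value down to the next row. The recording tableau Q records, in position (i, j), the step at which that cell was added to P.
  Insert 3 (step 1): P = [3];  Q = [1]
  Insert 8 (step 2): P = [3, 8];  Q = [1, 2]
  Insert 1 (step 3): P = [1, 8] / [3];  Q = [1, 2] / [3]
  Insert 9 (step 4): P = [1, 8, 9] / [3];  Q = [1, 2, 4] / [3]
  Insert 4 (step 5): P = [1, 4, 9] / [3, 8];  Q = [1, 2, 4] / [3, 5]
  Insert 7 (step 6): P = [1, 4, 7] / [3, 8, 9];  Q = [1, 2, 4] / [3, 5, 6]
  Insert 5 (step 7): P = [1, 4, 5] / [3, 7, 9] / [8];  Q = [1, 2, 4] / [3, 5, 6] / [7]
  Insert 2 (step 8): P = [1, 2, 5] / [3, 4, 9] / [7] / [8];  Q = [1, 2, 4] / [3, 5, 6] / [7] / [8]
  Insert 6 (step 9): P = [1, 2, 5, 6] / [3, 4, 9] / [7] / [8];  Q = [1, 2, 4, 9] / [3, 5, 6] / [7] / [8]
Final shape: (4, 3, 1, 1).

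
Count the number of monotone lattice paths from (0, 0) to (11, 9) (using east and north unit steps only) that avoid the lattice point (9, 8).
Number of paths = 95030

Total paths from (0, 0) to (11, 9): C(20, 11) = 167960. Paths through (9, 8): (paths (0, 0) → (9, 8)) × (paths (9, 8) → (11, 9)) = C(17, 9) · C(3, 2) = 24310 · 3 = 72930. Avoidance count = 167960 − 72930 = 95030.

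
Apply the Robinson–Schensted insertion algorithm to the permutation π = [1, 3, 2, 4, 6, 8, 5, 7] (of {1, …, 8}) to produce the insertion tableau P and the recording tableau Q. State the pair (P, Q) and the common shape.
P = [1, 2, 4, 5, 7] / [3, 6, 8];  Q = [1, 2, 4, 5, 6] / [3, 7, 8];  common shape = (5, 3)

Row-insert the values π_1, π_2, … into P one at a time, bumping the leftmost entry strictly greater than the inserted value down to the next row. The recording tableau Q records, in position (i, j), the step at which that cell was added to P.
  Insert 1 (step 1): P = [1];  Q = [1]
  Insert 3 (step 2): P = [1, 3];  Q = [1, 2]
  Insert 2 (step 3): P = [1, 2] / [3];  Q = [1, 2] / [3]
  Insert 4 (step 4): P = [1, 2, 4] / [3];  Q = [1, 2, 4] / [3]
  Insert 6 (step 5): P = [1, 2, 4, 6] / [3];  Q = [1, 2, 4, 5] / [3]
  Insert 8 (step 6): P = [1, 2, 4, 6, 8] / [3];  Q = [1, 2, 4, 5, 6] / [3]
  Insert 5 (step 7): P = [1, 2, 4, 5, 8] / [3, 6];  Q = [1, 2, 4, 5, 6] / [3, 7]
  Insert 7 (step 8): P = [1, 2, 4, 5, 7] / [3, 6, 8];  Q = [1, 2, 4, 5, 6] / [3, 7, 8]
Final shape: (5, 3).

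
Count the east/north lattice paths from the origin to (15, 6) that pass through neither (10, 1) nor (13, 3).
Number of paths = 46992

Inclusion–exclusion. Total paths: C(21, 15) = 54264. Through P₁: C(11, 10)·C(10, 5) = 2772. Through P₂: C(16, 13)·C(5, 2) = 5600. Since P₁ is strictly southwest of P₂, a monotone path through both must visit P₁ then P₂; paths through both = C(11, 10)·C(5, 3)·C(5, 2) = 1100. Avoid both = 54264 − 2772 − 5600 + 1100 = 46992.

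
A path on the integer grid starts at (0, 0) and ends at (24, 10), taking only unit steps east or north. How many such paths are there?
Number of paths = 131128140

A monotone lattice path from (0, 0) to (24, 10) consists of 24 east steps and 10 north steps in some order, so it is determined by which 24 of the 34 steps are east. The count is C(34, 24) = 131128140.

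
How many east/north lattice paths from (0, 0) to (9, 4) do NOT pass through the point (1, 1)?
Number of paths = 385

Total paths from (0, 0) to (9, 4): C(13, 9) = 715. Paths through (1, 1): (paths (0, 0) → (1, 1)) × (paths (1, 1) → (9, 4)) = C(2, 1) · C(11, 8) = 2 · 165 = 330. Avoidance count = 715 − 330 = 385.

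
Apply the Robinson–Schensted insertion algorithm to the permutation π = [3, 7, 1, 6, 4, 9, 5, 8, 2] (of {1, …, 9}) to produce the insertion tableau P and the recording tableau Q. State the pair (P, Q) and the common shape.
P = [1, 2, 5, 8] / [3, 4, 9] / [6] / [7];  Q = [1, 2, 6, 8] / [3, 4, 7] / [5] / [9];  common shape = (4, 3, 1, 1)

Row-insert the values π_1, π_2, … into P one at a time, bumping the leftmost entry strictly greater than the inserted value down to the next row. The recording tableau Q records, in position (i, j), the step at which that cell was added to P.
  Insert 3 (step 1): P = [3];  Q = [1]
  Insert 7 (step 2): P = [3, 7];  Q = [1, 2]
  Insert 1 (step 3): P = [1, 7] / [3];  Q = [1, 2] / [3]
  Insert 6 (step 4): P = [1, 6] / [3, 7];  Q = [1, 2] / [3, 4]
  Insert 4 (step 5): P = [1, 4] / [3, 6] / [7];  Q = [1, 2] / [3, 4] / [5]
  Insert 9 (step 6): P = [1, 4, 9] / [3, 6] / [7];  Q = [1, 2, 6] / [3, 4] / [5]
  Insert 5 (step 7): P = [1, 4, 5] / [3, 6, 9] / [7];  Q = [1, 2, 6] / [3, 4, 7] / [5]
  Insert 8 (step 8): P = [1, 4, 5, 8] / [3, 6, 9] / [7];  Q = [1, 2, 6, 8] / [3, 4, 7] / [5]
  Insert 2 (step 9): P = [1, 2, 5, 8] / [3, 4, 9] / [6] / [7];  Q = [1, 2, 6, 8] / [3, 4, 7] / [5] / [9]
Final shape: (4, 3, 1, 1).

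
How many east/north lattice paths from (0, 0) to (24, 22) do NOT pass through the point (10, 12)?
Number of paths = 6622132766574

Total paths from (0, 0) to (24, 22): C(46, 24) = 7890371113950. Paths through (10, 12): (paths (0, 0) → (10, 12)) × (paths (10, 12) → (24, 22)) = C(22, 10) · C(24, 14) = 646646 · 1961256 = 1268238347376. Avoidance count = 7890371113950 − 1268238347376 = 6622132766574.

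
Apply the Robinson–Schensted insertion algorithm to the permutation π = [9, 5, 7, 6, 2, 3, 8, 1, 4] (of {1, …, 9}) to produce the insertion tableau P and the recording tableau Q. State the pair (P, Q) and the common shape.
P = [1, 3, 4] / [2, 6, 8] / [5] / [7] / [9];  Q = [1, 3, 7] / [2, 6, 9] / [4] / [5] / [8];  common shape = (3, 3, 1, 1, 1)

Row-insert the values π_1, π_2, … into P one at a time, bumping the leftmost entry strictly greater than the inserted value down to the next row. The recording tableau Q records, in position (i, j), the step at which that cell was added to P.
  Insert 9 (step 1): P = [9];  Q = [1]
  Insert 5 (step 2): P = [5] / [9];  Q = [1] / [2]
  Insert 7 (step 3): P = [5, 7] / [9];  Q = [1, 3] / [2]
  Insert 6 (step 4): P = [5, 6] / [7] / [9];  Q = [1, 3] / [2] / [4]
  Insert 2 (step 5): P = [2, 6] / [5] / [7] / [9];  Q = [1, 3] / [2] / [4] / [5]
  Insert 3 (step 6): P = [2, 3] / [5, 6] / [7] / [9];  Q = [1, 3] / [2, 6] / [4] / [5]
  Insert 8 (step 7): P = [2, 3, 8] / [5, 6] / [7] / [9];  Q = [1, 3, 7] / [2, 6] / [4] / [5]
  Insert 1 (step 8): P = [1, 3, 8] / [2, 6] / [5] / [7] / [9];  Q = [1, 3, 7] / [2, 6] / [4] / [5] / [8]
  Insert 4 (step 9): P = [1, 3, 4] / [2, 6, 8] / [5] / [7] / [9];  Q = [1, 3, 7] / [2, 6, 9] / [4] / [5] / [8]
Final shape: (3, 3, 1, 1, 1).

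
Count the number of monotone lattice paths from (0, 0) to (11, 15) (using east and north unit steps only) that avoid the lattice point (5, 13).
Number of paths = 7486256

Total paths from (0, 0) to (11, 15): C(26, 11) = 7726160. Paths through (5, 13): (paths (0, 0) → (5, 13)) × (paths (5, 13) → (11, 15)) = C(18, 5) · C(8, 6) = 8568 · 28 = 239904. Avoidance count = 7726160 − 239904 = 7486256.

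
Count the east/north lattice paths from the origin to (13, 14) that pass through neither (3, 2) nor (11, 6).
Number of paths = 13257670

Inclusion–exclusion. Total paths: C(27, 13) = 20058300. Through P₁: C(5, 3)·C(22, 10) = 6466460. Through P₂: C(17, 11)·C(10, 2) = 556920. Since P₁ is strictly southwest of P₂, a monotone path through both must visit P₁ then P₂; paths through both = C(5, 3)·C(12, 8)·C(10, 2) = 222750. Avoid both = 20058300 − 6466460 − 556920 + 222750 = 13257670.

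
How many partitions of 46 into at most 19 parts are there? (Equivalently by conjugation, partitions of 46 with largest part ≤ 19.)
p(46, parts ≤ 19) = 93854

Use the recurrence p(n, m) = p(n, m−1) + p(n−m, m): either the largest part is < m (count p(n, m−1)) or the largest part is exactly m (remove one copy of m, count p(n−m, m)). With p(0, ·) = 1 this gives p(46, parts ≤ 19) = 93854. (By conjugating Young diagrams, this also counts partitions of 46 into at most 19 parts.)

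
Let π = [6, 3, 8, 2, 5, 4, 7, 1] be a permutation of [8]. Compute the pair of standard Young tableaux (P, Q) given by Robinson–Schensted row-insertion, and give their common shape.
P = [1, 4, 7] / [2, 5] / [3, 8] / [6];  Q = [1, 3, 7] / [2, 5] / [4, 6] / [8];  common shape = (3, 2, 2, 1)

Row-insert the values π_1, π_2, … into P one at a time, bumping the leftmost entry strictly greater than the inserted value down to the next row. The recording tableau Q records, in position (i, j), the step at which that cell was added to P.
  Insert 6 (step 1): P = [6];  Q = [1]
  Insert 3 (step 2): P = [3] / [6];  Q = [1] / [2]
  Insert 8 (step 3): P = [3, 8] / [6];  Q = [1, 3] / [2]
  Insert 2 (step 4): P = [2, 8] / [3] / [6];  Q = [1, 3] / [2] / [4]
  Insert 5 (step 5): P = [2, 5] / [3, 8] / [6];  Q = [1, 3] / [2, 5] / [4]
  Insert 4 (step 6): P = [2, 4] / [3, 5] / [6, 8];  Q = [1, 3] / [2, 5] / [4, 6]
  Insert 7 (step 7): P = [2, 4, 7] / [3, 5] / [6, 8];  Q = [1, 3, 7] / [2, 5] / [4, 6]
  Insert 1 (step 8): P = [1, 4, 7] / [2, 5] / [3, 8] / [6];  Q = [1, 3, 7] / [2, 5] / [4, 6] / [8]
Final shape: (3, 2, 2, 1).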